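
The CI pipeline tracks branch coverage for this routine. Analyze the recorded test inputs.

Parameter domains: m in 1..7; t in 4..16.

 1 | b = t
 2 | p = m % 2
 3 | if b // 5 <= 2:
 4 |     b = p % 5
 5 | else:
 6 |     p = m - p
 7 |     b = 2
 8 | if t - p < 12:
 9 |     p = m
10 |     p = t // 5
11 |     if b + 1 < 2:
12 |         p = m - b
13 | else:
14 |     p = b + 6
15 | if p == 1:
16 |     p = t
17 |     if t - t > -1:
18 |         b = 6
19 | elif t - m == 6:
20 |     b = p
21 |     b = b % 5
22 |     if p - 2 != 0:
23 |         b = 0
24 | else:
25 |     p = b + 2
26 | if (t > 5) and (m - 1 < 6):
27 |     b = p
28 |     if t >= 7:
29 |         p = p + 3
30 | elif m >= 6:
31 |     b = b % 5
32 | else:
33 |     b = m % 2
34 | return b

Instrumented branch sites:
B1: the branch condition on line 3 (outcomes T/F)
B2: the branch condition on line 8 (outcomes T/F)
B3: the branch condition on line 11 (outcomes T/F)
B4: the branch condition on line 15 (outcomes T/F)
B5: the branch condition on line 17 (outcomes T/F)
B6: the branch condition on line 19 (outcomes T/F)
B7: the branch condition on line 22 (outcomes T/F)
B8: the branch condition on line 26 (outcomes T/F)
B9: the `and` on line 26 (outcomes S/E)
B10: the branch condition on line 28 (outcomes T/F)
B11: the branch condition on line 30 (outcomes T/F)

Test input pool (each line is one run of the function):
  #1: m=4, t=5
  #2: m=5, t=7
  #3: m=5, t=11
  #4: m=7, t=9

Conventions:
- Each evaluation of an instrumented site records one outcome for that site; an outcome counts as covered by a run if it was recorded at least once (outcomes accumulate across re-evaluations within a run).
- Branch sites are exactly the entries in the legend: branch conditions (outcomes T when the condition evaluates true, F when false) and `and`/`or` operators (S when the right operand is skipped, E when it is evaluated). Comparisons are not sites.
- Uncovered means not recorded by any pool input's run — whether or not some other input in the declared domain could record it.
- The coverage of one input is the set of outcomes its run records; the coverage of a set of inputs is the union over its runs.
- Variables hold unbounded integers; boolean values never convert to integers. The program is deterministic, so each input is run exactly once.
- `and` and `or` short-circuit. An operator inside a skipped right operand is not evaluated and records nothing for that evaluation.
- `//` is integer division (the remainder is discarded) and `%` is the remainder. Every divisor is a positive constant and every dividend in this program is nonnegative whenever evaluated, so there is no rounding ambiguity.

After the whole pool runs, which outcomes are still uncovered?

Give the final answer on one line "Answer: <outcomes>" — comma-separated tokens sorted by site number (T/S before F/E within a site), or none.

run #1 (m=4, t=5) runs B1->T, B2->T, B3->T, B4->F, B6->F, B9->S, B8->F, B11->F; records B1=T, B2=T, B3=T, B4=F, B6=F, B8=F, B9=S, B11=F
run #2 (m=5, t=7) runs B1->T, B2->T, B3->F, B4->T, B5->T, B9->E, B8->T, B10->T; records B1=T, B2=T, B3=F, B4=T, B5=T, B8=T, B9=E, B10=T
run #3 (m=5, t=11) runs B1->T, B2->T, B3->F, B4->F, B6->T, B7->F, B9->E, B8->T, B10->T; records B1=T, B2=T, B3=F, B4=F, B6=T, B7=F, B8=T, B9=E, B10=T
run #4 (m=7, t=9) runs B1->T, B2->T, B3->F, B4->T, B5->T, B9->E, B8->F, B11->T; records B1=T, B2=T, B3=F, B4=T, B5=T, B8=F, B9=E, B11=T
union over the pool: B1=T, B2=T, B3=T, B3=F, B4=T, B4=F, B5=T, B6=T, B6=F, B7=F, B8=T, B8=F, B9=S, B9=E, B10=T, B11=T, B11=F
uncovered (5 of 22): B1=F, B2=F, B5=F, B7=T, B10=F

Answer: B1=F, B2=F, B5=F, B7=T, B10=F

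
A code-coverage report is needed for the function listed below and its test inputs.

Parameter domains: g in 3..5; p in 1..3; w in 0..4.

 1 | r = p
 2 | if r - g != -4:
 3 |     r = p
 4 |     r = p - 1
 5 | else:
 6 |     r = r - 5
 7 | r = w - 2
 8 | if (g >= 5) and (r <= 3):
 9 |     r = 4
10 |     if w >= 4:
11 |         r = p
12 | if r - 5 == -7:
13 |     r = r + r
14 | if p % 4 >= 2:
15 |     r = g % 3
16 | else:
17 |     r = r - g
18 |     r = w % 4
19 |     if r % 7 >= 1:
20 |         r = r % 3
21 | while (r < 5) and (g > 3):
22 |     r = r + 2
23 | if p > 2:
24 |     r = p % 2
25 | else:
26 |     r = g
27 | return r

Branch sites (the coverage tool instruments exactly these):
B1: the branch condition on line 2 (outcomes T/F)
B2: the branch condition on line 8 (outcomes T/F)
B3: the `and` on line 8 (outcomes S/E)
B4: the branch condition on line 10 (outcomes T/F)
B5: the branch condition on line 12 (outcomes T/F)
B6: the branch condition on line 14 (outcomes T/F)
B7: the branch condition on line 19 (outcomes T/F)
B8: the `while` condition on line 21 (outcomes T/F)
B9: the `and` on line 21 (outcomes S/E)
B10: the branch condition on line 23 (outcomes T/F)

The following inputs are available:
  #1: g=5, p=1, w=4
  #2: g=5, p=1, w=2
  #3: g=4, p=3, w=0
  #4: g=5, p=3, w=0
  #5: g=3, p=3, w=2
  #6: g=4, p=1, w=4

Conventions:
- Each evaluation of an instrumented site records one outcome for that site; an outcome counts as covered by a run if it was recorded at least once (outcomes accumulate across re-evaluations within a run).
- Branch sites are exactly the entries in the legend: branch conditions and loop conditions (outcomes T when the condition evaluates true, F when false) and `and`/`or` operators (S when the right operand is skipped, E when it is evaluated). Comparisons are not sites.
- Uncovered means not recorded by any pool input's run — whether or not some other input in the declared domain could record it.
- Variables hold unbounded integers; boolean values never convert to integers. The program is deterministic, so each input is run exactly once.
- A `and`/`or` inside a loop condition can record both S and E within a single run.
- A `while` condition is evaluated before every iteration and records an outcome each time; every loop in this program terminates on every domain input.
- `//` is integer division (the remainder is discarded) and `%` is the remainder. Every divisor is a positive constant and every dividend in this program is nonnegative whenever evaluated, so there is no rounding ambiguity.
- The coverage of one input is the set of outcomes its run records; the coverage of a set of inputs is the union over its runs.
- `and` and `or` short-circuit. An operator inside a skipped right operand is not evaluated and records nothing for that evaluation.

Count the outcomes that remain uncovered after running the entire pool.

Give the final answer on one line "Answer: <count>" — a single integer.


run #1 (g=5, p=1, w=4) records B1=F, B2=T, B3=E, B4=T, B5=F, B6=F, B7=F, B8=T, B8=F, B9=S, B9=E, B10=F
run #2 (g=5, p=1, w=2) records B1=F, B2=T, B3=E, B4=F, B5=F, B6=F, B7=T, B8=T, B8=F, B9=S, B9=E, B10=F
run #3 (g=4, p=3, w=0) records B1=T, B2=F, B3=S, B5=T, B6=T, B8=T, B8=F, B9=S, B9=E, B10=T
run #4 (g=5, p=3, w=0) records B1=T, B2=T, B3=E, B4=F, B5=F, B6=T, B8=T, B8=F, B9=S, B9=E, B10=T
run #5 (g=3, p=3, w=2) records B1=T, B2=F, B3=S, B5=F, B6=T, B8=F, B9=E, B10=T
run #6 (g=4, p=1, w=4) records B1=T, B2=F, B3=S, B5=F, B6=F, B7=F, B8=T, B8=F, B9=S, B9=E, B10=F
union over the pool: B1=T, B1=F, B2=T, B2=F, B3=S, B3=E, B4=T, B4=F, B5=T, B5=F, B6=T, B6=F, B7=T, B7=F, B8=T, B8=F, B9=S, B9=E, B10=T, B10=F
uncovered (0 of 20): none
Answer: 0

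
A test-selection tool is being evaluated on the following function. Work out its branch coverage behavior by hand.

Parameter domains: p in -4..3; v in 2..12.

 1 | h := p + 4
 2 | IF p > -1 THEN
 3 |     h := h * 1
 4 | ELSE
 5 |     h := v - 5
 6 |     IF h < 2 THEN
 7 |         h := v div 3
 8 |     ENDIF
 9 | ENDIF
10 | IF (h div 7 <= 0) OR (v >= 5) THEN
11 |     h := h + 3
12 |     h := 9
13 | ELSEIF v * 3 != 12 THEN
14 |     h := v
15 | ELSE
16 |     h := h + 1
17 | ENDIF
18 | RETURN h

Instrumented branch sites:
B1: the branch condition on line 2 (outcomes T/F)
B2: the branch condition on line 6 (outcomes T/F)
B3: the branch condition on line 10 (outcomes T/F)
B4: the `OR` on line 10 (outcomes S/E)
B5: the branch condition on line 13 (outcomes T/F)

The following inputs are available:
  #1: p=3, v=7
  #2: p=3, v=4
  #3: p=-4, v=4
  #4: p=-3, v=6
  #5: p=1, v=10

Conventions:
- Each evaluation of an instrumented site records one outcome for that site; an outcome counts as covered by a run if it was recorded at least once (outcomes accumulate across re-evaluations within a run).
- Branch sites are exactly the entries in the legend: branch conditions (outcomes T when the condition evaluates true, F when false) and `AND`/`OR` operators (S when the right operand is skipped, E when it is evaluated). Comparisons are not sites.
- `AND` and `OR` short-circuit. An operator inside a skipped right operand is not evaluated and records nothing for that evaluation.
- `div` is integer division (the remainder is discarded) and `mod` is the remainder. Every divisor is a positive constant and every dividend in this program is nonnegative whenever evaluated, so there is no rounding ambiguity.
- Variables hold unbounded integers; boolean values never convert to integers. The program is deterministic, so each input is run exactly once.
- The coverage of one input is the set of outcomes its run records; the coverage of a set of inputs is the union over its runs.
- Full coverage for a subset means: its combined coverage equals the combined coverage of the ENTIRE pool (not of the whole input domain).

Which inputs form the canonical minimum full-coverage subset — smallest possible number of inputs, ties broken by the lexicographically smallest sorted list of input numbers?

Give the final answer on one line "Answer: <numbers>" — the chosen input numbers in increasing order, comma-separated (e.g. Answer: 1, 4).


input #1, p=3, v=7: events B1->T, B4->E, B3->T; outcomes B1=T, B3=T, B4=E
input #2, p=3, v=4: events B1->T, B4->E, B3->F, B5->F; outcomes B1=T, B3=F, B4=E, B5=F
input #3, p=-4, v=4: events B1->F, B2->T, B4->S, B3->T; outcomes B1=F, B2=T, B3=T, B4=S
input #4, p=-3, v=6: events B1->F, B2->T, B4->S, B3->T; outcomes B1=F, B2=T, B3=T, B4=S
input #5, p=1, v=10: events B1->T, B4->S, B3->T; outcomes B1=T, B3=T, B4=S
together the pool reaches 8 outcomes: B1=T, B1=F, B2=T, B3=T, B3=F, B4=S, B4=E, B5=F
no size-1 subset reaches all 8 outcomes (best union: 4/8)
at size 2, {2, 3} reaches all 8 outcomes; every lexicographically earlier size-2 subset fails
Answer: 2, 3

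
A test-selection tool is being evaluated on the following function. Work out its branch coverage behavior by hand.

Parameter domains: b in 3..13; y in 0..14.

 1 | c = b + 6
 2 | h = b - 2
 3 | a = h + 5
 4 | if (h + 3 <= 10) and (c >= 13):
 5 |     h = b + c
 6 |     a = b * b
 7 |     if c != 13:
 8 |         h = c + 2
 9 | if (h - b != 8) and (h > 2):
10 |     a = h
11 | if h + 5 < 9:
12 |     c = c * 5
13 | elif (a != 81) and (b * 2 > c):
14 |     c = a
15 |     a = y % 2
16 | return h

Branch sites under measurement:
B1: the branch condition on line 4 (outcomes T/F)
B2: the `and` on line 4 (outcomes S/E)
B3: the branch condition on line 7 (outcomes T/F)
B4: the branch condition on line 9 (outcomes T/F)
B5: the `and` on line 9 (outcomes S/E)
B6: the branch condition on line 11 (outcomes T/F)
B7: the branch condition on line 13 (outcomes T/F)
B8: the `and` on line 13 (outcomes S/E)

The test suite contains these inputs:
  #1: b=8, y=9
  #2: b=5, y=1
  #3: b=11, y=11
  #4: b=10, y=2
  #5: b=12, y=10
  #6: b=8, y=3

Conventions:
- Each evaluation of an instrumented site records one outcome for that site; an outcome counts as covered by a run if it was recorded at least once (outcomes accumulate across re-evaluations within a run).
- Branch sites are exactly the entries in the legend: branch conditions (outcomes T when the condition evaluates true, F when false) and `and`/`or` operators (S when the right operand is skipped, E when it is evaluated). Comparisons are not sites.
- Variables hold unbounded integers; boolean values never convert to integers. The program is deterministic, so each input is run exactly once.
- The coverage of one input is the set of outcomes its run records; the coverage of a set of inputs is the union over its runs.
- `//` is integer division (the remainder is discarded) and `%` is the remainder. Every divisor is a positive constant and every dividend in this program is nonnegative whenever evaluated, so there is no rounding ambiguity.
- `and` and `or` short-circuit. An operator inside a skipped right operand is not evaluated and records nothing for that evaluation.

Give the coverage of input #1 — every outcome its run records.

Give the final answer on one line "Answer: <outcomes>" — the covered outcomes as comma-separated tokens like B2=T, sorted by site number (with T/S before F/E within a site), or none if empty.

Event log for input #1 (b=8, y=9):
  B2->E, B1->T, B3->T, B5->S, B4->F, B6->F, B8->E, B7->T
collecting distinct outcomes: B1=T, B2=E, B3=T, B4=F, B5=S, B6=F, B7=T, B8=E

Answer: B1=T, B2=E, B3=T, B4=F, B5=S, B6=F, B7=T, B8=E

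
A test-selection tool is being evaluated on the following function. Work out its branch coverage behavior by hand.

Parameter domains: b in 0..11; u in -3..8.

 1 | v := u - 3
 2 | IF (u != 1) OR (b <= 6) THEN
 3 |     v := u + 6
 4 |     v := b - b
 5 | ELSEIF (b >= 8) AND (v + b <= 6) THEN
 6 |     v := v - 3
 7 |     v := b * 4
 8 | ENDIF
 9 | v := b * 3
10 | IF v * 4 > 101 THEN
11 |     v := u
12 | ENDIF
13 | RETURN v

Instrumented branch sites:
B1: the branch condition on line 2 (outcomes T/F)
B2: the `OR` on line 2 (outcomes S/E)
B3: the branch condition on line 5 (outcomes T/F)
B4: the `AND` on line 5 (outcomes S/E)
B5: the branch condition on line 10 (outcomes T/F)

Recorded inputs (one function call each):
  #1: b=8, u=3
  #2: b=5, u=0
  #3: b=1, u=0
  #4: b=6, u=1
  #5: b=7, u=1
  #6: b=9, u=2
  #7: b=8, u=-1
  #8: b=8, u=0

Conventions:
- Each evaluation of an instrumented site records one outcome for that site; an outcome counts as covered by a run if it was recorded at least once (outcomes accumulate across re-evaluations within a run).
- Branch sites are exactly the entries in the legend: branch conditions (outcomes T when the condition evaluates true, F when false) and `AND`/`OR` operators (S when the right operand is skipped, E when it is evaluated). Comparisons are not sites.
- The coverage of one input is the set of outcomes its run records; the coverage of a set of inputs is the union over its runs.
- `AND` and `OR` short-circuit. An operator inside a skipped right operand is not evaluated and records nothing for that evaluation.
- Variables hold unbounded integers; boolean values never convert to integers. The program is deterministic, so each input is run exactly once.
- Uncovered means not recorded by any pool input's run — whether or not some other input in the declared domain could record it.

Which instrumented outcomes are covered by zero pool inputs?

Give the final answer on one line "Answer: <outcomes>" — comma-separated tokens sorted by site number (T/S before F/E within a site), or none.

#1 (b=8, u=3) -> covered: B1=T, B2=S, B5=F
#2 (b=5, u=0) -> covered: B1=T, B2=S, B5=F
#3 (b=1, u=0) -> covered: B1=T, B2=S, B5=F
#4 (b=6, u=1) -> covered: B1=T, B2=E, B5=F
#5 (b=7, u=1) -> covered: B1=F, B2=E, B3=F, B4=S, B5=F
#6 (b=9, u=2) -> covered: B1=T, B2=S, B5=T
#7 (b=8, u=-1) -> covered: B1=T, B2=S, B5=F
#8 (b=8, u=0) -> covered: B1=T, B2=S, B5=F
union over the pool: B1=T, B1=F, B2=S, B2=E, B3=F, B4=S, B5=T, B5=F
uncovered (2 of 10): B3=T, B4=E

Answer: B3=T, B4=E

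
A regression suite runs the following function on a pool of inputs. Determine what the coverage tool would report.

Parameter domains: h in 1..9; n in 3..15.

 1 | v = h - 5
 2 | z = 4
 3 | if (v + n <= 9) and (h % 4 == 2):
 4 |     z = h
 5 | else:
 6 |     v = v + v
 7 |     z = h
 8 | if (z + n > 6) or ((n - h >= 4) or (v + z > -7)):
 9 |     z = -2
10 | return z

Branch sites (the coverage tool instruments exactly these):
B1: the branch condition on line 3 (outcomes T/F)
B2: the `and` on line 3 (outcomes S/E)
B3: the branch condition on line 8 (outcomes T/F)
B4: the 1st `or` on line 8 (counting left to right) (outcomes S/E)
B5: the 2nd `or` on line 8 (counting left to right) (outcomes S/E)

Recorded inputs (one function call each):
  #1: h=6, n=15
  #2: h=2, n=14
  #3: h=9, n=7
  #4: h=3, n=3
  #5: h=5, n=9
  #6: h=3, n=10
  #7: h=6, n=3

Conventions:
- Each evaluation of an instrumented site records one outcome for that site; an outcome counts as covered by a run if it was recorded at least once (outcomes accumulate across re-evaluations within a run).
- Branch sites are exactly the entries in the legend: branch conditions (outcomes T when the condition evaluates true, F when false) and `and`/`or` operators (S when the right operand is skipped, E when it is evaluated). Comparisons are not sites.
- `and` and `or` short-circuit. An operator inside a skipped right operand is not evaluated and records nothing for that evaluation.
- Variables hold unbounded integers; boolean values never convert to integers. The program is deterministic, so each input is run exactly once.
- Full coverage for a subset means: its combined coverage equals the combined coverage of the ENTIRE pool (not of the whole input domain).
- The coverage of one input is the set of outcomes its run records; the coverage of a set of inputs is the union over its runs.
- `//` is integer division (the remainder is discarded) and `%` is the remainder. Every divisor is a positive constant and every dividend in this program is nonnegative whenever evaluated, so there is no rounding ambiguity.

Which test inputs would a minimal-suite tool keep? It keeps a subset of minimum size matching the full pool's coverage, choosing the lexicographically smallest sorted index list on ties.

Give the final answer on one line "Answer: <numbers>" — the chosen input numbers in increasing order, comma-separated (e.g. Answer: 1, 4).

test 1 (h=6, n=15) fires B2->S, B1->F, B4->S, B3->T; hits B1=F, B2=S, B3=T, B4=S
test 2 (h=2, n=14) fires B2->S, B1->F, B4->S, B3->T; hits B1=F, B2=S, B3=T, B4=S
test 3 (h=9, n=7) fires B2->S, B1->F, B4->S, B3->T; hits B1=F, B2=S, B3=T, B4=S
test 4 (h=3, n=3) fires B2->E, B1->F, B4->E, B5->E, B3->T; hits B1=F, B2=E, B3=T, B4=E, B5=E
test 5 (h=5, n=9) fires B2->E, B1->F, B4->S, B3->T; hits B1=F, B2=E, B3=T, B4=S
test 6 (h=3, n=10) fires B2->E, B1->F, B4->S, B3->T; hits B1=F, B2=E, B3=T, B4=S
test 7 (h=6, n=3) fires B2->E, B1->T, B4->S, B3->T; hits B1=T, B2=E, B3=T, B4=S
together the pool reaches 8 outcomes: B1=T, B1=F, B2=S, B2=E, B3=T, B4=S, B4=E, B5=E
every size-1 subset falls short of the 8 outcomes (best: 5/8)
every size-2 subset falls short of the 8 outcomes (best: 7/8)
the canonical winner is {1, 4, 7}: size 3, full 8-outcome coverage, earliest index list among size-3 covers

Answer: 1, 4, 7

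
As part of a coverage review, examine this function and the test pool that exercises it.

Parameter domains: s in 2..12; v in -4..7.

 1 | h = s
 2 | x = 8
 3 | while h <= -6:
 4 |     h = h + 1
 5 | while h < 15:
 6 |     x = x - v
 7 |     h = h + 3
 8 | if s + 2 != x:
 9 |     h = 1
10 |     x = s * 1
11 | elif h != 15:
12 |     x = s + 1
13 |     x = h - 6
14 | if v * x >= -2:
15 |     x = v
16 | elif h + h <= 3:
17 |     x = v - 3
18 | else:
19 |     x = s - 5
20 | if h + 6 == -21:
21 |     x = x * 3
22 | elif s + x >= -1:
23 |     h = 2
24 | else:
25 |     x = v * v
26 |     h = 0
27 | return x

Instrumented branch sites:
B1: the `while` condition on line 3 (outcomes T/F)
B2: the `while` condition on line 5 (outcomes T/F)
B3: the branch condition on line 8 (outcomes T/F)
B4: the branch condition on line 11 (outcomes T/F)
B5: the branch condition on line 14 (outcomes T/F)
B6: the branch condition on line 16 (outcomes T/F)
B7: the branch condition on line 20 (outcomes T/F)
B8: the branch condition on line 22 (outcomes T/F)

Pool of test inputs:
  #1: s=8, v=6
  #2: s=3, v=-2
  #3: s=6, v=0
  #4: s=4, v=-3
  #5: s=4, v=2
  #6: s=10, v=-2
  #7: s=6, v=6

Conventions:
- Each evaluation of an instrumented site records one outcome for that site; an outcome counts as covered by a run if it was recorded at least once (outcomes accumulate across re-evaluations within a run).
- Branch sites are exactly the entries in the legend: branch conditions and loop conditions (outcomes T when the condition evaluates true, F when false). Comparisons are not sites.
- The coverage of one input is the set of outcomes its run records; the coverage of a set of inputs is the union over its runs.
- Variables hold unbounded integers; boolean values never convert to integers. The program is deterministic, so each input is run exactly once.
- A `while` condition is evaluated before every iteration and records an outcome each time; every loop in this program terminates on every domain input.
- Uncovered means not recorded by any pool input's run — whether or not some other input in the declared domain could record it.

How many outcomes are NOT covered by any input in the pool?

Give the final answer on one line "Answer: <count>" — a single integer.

run #1 (s=8, v=6) runs B1->F, B2->T, B2->T, B2->T, B2->F, B3->T, B5->T, B7->F, B8->T; records B1=F, B2=T, B2=F, B3=T, B5=T, B7=F, B8=T
run #2 (s=3, v=-2) runs B1->F, B2->T, B2->T, B2->T, B2->T, B2->F, B3->T, B5->F, B6->T, B7->F, B8->F; records B1=F, B2=T, B2=F, B3=T, B5=F, B6=T, B7=F, B8=F
run #3 (s=6, v=0) runs B1->F, B2->T, B2->T, B2->T, B2->F, B3->F, B4->F, B5->T, B7->F, B8->T; records B1=F, B2=T, B2=F, B3=F, B4=F, B5=T, B7=F, B8=T
run #4 (s=4, v=-3) runs B1->F, B2->T, B2->T, B2->T, B2->T, B2->F, B3->T, B5->F, B6->T, B7->F, B8->F; records B1=F, B2=T, B2=F, B3=T, B5=F, B6=T, B7=F, B8=F
run #5 (s=4, v=2) runs B1->F, B2->T, B2->T, B2->T, B2->T, B2->F, B3->T, B5->T, B7->F, B8->T; records B1=F, B2=T, B2=F, B3=T, B5=T, B7=F, B8=T
run #6 (s=10, v=-2) runs B1->F, B2->T, B2->T, B2->F, B3->F, B4->T, B5->F, B6->F, B7->F, B8->T; records B1=F, B2=T, B2=F, B3=F, B4=T, B5=F, B6=F, B7=F, B8=T
run #7 (s=6, v=6) runs B1->F, B2->T, B2->T, B2->T, B2->F, B3->T, B5->T, B7->F, B8->T; records B1=F, B2=T, B2=F, B3=T, B5=T, B7=F, B8=T
union over the pool: B1=F, B2=T, B2=F, B3=T, B3=F, B4=T, B4=F, B5=T, B5=F, B6=T, B6=F, B7=F, B8=T, B8=F
uncovered (2 of 16): B1=T, B7=T

Answer: 2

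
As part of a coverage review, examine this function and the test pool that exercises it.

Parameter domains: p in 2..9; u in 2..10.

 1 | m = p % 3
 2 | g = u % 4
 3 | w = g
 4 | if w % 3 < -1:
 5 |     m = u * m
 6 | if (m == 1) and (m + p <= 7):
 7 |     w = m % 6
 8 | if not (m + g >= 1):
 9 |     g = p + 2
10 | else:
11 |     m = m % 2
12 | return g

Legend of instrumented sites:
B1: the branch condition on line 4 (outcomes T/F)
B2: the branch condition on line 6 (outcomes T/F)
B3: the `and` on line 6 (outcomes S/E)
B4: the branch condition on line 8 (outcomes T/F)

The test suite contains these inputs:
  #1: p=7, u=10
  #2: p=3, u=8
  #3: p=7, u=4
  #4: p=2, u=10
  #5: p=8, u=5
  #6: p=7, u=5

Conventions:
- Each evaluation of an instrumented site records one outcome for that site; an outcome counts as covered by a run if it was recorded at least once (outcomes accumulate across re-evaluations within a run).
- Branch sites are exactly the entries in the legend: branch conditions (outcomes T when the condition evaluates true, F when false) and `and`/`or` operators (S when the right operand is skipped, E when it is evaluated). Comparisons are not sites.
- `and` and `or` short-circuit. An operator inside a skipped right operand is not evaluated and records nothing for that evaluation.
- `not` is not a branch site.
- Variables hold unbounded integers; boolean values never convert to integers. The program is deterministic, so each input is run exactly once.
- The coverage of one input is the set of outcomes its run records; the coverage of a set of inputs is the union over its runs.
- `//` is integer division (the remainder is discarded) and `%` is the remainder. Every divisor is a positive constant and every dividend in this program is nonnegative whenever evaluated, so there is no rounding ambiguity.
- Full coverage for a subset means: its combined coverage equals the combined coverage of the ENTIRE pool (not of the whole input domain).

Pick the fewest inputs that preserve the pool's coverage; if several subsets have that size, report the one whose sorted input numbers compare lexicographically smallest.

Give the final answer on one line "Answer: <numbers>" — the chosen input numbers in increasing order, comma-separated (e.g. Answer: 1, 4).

#1 (p=7, u=10) -> covered: B1=F, B2=F, B3=E, B4=F
#2 (p=3, u=8) -> covered: B1=F, B2=F, B3=S, B4=T
#3 (p=7, u=4) -> covered: B1=F, B2=F, B3=E, B4=F
#4 (p=2, u=10) -> covered: B1=F, B2=F, B3=S, B4=F
#5 (p=8, u=5) -> covered: B1=F, B2=F, B3=S, B4=F
#6 (p=7, u=5) -> covered: B1=F, B2=F, B3=E, B4=F
union over all inputs: B1=F, B2=F, B3=S, B3=E, B4=T, B4=F (6 outcomes)
checked all size-1 subsets: none covers 6 outcomes (max 4/6)
size 2: inputs {1, 2} cover all 6 outcomes, and no lexicographically smaller subset of this size does

Answer: 1, 2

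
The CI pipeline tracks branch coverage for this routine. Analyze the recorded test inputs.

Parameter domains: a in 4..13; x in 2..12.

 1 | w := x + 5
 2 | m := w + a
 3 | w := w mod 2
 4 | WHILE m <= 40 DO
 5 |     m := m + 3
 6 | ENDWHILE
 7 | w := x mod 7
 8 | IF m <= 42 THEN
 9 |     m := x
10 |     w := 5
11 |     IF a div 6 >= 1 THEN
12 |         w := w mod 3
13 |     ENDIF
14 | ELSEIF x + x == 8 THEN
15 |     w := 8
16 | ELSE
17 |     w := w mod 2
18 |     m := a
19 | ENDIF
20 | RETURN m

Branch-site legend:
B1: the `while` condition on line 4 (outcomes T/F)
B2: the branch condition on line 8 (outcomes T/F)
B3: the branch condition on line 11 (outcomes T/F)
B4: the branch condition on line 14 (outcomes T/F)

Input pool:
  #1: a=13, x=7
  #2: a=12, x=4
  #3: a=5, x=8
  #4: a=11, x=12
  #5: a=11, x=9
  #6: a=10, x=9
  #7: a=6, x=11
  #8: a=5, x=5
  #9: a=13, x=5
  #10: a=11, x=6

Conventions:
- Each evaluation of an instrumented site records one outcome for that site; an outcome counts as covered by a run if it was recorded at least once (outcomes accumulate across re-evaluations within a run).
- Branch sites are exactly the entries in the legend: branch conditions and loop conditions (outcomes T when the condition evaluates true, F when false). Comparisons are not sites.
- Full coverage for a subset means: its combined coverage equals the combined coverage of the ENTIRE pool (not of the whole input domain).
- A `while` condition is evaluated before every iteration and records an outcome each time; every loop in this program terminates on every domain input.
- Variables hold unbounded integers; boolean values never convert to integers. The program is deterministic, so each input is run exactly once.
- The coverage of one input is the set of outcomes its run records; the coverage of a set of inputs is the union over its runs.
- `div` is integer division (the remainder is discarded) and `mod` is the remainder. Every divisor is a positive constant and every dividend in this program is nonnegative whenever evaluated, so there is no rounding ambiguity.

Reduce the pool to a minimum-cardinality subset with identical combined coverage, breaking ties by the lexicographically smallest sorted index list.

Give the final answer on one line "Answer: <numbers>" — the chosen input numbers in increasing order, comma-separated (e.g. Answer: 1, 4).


#1 (a=13, x=7) -> B1->T, B1->T, B1->T, B1->T, B1->T, B1->T, B1->F, B2->F, B4->F; covered: B1=T, B1=F, B2=F, B4=F
#2 (a=12, x=4) -> B1->T, B1->T, B1->T, B1->T, B1->T, B1->T, B1->T, B1->F, B2->T, B3->T; covered: B1=T, B1=F, B2=T, B3=T
#3 (a=5, x=8) -> B1->T, B1->T, B1->T, B1->T, B1->T, B1->T, B1->T, B1->T, B1->F, B2->T, B3->F; covered: B1=T, B1=F, B2=T, B3=F
#4 (a=11, x=12) -> B1->T, B1->T, B1->T, B1->T, B1->T, B1->F, B2->F, B4->F; covered: B1=T, B1=F, B2=F, B4=F
#5 (a=11, x=9) -> B1->T, B1->T, B1->T, B1->T, B1->T, B1->T, B1->F, B2->F, B4->F; covered: B1=T, B1=F, B2=F, B4=F
#6 (a=10, x=9) -> B1->T, B1->T, B1->T, B1->T, B1->T, B1->T, B1->F, B2->T, B3->T; covered: B1=T, B1=F, B2=T, B3=T
#7 (a=6, x=11) -> B1->T, B1->T, B1->T, B1->T, B1->T, B1->T, B1->T, B1->F, B2->F, B4->F; covered: B1=T, B1=F, B2=F, B4=F
#8 (a=5, x=5) -> B1->T, B1->T, B1->T, B1->T, B1->T, B1->T, B1->T, B1->T, B1->T, B1->F, B2->T, B3->F; covered: B1=T, B1=F, B2=T, B3=F
#9 (a=13, x=5) -> B1->T, B1->T, B1->T, B1->T, B1->T, B1->T, B1->F, B2->T, B3->T; covered: B1=T, B1=F, B2=T, B3=T
#10 (a=11, x=6) -> B1->T, B1->T, B1->T, B1->T, B1->T, B1->T, B1->T, B1->F, B2->F, B4->F; covered: B1=T, B1=F, B2=F, B4=F
union over all inputs: B1=T, B1=F, B2=T, B2=F, B3=T, B3=F, B4=F (7 outcomes)
every size-1 subset falls short of the 7 outcomes (best: 4/7)
every size-2 subset falls short of the 7 outcomes (best: 6/7)
inputs {1, 2, 3} (size 3) cover everything; no size-3 subset with a lexicographically smaller index list covers all 7
Answer: 1, 2, 3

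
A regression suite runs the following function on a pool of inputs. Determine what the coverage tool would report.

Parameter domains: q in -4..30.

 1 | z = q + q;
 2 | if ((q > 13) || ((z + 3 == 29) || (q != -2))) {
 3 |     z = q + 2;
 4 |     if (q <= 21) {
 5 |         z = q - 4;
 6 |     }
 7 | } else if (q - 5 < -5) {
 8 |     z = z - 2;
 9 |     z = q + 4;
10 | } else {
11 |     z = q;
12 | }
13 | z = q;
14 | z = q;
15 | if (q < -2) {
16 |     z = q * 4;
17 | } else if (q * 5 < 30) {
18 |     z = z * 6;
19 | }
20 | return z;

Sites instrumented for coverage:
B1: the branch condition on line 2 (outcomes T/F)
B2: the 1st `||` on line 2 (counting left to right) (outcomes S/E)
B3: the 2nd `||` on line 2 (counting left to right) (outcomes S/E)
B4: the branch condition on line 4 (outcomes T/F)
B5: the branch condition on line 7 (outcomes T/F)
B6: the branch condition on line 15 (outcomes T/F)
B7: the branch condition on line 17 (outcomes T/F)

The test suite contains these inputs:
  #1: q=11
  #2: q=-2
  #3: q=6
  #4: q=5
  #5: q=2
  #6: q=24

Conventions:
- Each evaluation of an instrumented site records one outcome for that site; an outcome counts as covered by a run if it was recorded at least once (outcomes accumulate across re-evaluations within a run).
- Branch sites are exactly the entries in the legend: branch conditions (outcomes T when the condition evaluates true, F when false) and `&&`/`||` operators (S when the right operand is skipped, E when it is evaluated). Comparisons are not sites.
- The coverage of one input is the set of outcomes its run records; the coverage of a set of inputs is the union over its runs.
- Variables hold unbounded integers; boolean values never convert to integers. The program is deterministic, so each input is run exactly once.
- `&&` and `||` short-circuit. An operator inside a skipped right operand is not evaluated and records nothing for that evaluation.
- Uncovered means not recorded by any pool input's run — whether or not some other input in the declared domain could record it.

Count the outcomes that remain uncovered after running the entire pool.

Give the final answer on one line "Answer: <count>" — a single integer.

#1 (q=11) -> B2->E, B3->E, B1->T, B4->T, B6->F, B7->F; covered: B1=T, B2=E, B3=E, B4=T, B6=F, B7=F
#2 (q=-2) -> B2->E, B3->E, B1->F, B5->T, B6->F, B7->T; covered: B1=F, B2=E, B3=E, B5=T, B6=F, B7=T
#3 (q=6) -> B2->E, B3->E, B1->T, B4->T, B6->F, B7->F; covered: B1=T, B2=E, B3=E, B4=T, B6=F, B7=F
#4 (q=5) -> B2->E, B3->E, B1->T, B4->T, B6->F, B7->T; covered: B1=T, B2=E, B3=E, B4=T, B6=F, B7=T
#5 (q=2) -> B2->E, B3->E, B1->T, B4->T, B6->F, B7->T; covered: B1=T, B2=E, B3=E, B4=T, B6=F, B7=T
#6 (q=24) -> B2->S, B1->T, B4->F, B6->F, B7->F; covered: B1=T, B2=S, B4=F, B6=F, B7=F
union over the pool: B1=T, B1=F, B2=S, B2=E, B3=E, B4=T, B4=F, B5=T, B6=F, B7=T, B7=F
uncovered (3 of 14): B3=S, B5=F, B6=T

Answer: 3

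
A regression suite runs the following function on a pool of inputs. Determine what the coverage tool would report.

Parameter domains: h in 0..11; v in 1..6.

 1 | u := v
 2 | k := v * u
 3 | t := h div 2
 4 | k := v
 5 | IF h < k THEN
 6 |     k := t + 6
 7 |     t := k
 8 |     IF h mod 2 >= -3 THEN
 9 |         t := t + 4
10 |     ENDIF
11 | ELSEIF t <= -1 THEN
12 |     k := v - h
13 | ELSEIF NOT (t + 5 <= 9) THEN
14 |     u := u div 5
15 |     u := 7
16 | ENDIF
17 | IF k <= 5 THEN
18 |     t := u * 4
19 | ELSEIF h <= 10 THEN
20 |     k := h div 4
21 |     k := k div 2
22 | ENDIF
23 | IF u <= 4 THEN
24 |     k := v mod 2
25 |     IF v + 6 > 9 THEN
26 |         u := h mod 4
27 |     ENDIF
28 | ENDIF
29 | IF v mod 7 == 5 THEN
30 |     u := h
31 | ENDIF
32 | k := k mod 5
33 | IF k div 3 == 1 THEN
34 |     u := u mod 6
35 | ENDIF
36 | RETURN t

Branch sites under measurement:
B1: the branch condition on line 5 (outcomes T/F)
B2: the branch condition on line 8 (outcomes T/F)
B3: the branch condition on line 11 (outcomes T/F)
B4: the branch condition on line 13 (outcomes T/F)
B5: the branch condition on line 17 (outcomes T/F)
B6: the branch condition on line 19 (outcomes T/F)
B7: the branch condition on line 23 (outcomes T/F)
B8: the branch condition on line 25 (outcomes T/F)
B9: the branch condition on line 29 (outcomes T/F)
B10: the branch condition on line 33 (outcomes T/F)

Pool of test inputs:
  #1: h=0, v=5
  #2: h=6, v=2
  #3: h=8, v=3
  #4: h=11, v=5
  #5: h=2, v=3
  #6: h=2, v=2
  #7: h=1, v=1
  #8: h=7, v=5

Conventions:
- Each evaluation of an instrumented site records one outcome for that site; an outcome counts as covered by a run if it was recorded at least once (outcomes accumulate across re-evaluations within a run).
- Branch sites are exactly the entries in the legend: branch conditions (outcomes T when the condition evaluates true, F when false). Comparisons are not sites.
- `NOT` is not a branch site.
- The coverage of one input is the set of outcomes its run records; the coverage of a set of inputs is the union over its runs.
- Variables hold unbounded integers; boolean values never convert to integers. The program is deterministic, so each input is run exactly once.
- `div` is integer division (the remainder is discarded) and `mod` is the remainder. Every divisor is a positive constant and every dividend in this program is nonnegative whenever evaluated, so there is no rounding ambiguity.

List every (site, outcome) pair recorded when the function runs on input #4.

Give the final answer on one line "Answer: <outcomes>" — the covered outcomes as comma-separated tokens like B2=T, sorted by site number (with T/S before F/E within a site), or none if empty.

Event log for input #4 (h=11, v=5):
  B1->F, B3->F, B4->T, B5->T, B7->F, B9->T, B10->F
distinct outcomes covered: B1=F, B3=F, B4=T, B5=T, B7=F, B9=T, B10=F

Answer: B1=F, B3=F, B4=T, B5=T, B7=F, B9=T, B10=F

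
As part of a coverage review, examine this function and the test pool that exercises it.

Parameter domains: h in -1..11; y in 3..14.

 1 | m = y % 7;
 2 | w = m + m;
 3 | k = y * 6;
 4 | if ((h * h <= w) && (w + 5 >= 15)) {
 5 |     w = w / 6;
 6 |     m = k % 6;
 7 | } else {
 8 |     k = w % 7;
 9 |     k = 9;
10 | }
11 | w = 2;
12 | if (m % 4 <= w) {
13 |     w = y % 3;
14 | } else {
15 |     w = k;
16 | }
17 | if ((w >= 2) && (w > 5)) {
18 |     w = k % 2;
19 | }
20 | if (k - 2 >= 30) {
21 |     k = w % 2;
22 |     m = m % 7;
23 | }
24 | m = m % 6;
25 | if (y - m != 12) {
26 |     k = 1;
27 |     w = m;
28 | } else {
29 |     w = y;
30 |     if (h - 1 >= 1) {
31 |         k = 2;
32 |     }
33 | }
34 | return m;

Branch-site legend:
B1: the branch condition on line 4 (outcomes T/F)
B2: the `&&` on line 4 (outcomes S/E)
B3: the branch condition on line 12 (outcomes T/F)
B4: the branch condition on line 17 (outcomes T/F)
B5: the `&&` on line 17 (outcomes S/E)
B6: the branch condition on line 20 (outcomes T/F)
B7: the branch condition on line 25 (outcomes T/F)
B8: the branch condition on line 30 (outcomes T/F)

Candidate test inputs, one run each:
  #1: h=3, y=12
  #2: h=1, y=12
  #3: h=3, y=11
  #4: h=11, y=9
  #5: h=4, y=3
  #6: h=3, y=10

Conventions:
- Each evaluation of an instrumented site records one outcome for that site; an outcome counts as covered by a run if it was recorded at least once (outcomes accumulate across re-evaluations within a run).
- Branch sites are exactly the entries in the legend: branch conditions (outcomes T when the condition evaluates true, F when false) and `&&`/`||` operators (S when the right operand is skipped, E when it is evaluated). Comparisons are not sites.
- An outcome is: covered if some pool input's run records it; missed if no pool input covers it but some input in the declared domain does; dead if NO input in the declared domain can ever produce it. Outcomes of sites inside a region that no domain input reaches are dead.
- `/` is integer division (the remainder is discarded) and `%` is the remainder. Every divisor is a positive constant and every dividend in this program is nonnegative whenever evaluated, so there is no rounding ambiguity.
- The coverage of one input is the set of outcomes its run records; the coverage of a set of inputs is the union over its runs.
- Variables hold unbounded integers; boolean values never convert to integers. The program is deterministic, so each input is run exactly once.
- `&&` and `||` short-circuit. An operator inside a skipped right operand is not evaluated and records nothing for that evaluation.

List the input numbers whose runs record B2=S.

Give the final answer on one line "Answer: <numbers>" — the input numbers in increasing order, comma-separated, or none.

input #1 (h=3, y=12): misses B2=S
input #2 (h=1, y=12): misses B2=S
input #3 (h=3, y=11): covers B2=S
input #4 (h=11, y=9): covers B2=S
input #5 (h=4, y=3): covers B2=S
input #6 (h=3, y=10): covers B2=S

Answer: 3, 4, 5, 6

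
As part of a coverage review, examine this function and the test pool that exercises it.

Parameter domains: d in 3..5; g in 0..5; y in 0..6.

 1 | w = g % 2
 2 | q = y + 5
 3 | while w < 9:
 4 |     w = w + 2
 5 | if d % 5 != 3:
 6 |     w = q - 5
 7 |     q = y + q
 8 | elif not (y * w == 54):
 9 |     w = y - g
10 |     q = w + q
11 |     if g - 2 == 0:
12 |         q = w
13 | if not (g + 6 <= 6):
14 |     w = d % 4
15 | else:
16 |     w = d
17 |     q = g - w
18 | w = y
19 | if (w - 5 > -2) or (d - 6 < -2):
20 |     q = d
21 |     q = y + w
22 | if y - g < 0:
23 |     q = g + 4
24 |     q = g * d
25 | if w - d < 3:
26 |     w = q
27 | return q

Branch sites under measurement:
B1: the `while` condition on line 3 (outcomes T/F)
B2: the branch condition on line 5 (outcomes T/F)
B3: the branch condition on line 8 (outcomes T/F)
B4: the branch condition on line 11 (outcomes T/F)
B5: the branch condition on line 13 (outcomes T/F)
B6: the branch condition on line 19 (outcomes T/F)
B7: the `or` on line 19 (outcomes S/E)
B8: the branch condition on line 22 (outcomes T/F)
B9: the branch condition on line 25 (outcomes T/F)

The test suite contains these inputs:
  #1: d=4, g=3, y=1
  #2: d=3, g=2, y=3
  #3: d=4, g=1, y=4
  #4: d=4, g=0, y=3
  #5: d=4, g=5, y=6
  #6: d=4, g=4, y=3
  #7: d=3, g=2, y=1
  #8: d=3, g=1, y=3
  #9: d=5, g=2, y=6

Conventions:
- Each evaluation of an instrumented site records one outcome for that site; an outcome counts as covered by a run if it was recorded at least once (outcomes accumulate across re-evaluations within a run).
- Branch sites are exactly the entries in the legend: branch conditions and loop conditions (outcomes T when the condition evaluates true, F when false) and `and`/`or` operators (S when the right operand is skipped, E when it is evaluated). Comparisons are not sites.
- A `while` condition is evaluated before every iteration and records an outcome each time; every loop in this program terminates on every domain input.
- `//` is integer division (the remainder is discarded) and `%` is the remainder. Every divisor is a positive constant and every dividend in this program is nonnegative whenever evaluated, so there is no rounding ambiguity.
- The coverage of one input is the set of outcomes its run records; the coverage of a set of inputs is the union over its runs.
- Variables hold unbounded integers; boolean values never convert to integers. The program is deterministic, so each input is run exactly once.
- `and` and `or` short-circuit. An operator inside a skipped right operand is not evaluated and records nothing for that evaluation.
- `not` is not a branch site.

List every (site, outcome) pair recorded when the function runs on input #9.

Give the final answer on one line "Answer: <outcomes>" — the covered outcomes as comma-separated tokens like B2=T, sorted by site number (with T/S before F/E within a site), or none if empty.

Event log for input #9 (d=5, g=2, y=6):
  B1->T, B1->T, B1->T, B1->T, B1->T, B1->F, B2->T, B5->T, B7->S, B6->T
  B8->F, B9->T
collecting distinct outcomes: B1=T, B1=F, B2=T, B5=T, B6=T, B7=S, B8=F, B9=T

Answer: B1=T, B1=F, B2=T, B5=T, B6=T, B7=S, B8=F, B9=T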